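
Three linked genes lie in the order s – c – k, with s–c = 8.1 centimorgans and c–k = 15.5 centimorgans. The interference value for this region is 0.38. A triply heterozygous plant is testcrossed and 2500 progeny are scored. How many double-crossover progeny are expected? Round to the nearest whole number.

19

Map distances give recombination frequencies of 0.081 and 0.155 for the two intervals.
With interference 0.38 (so coincidence = 0.62), expected double-crossover frequency = 0.081 × 0.155 × 0.62 = 0.00778.
Expected number = 0.00778 × 2500 = 19.46 ≈ 19.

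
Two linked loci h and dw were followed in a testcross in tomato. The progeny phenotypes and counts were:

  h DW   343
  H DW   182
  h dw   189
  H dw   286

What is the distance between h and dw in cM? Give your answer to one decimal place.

The two most frequent classes, H dw (286) and h DW (343), are the parental types, so the F1 was H dw / h DW.
The recombinant classes are H DW and h dw: 182 + 189 = 371.
Recombination frequency = 371/1000 = 0.3710 ≈ 37.1%, i.e. 37.1 cM.

37.1 cM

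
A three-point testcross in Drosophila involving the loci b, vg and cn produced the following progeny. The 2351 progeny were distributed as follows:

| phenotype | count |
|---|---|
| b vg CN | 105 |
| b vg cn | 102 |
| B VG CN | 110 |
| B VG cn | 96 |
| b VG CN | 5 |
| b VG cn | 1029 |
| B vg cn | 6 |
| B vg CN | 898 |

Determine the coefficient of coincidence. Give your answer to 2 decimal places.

0.55

The two most frequent reciprocal classes, B vg CN and b VG cn, are the parental types, so the F1 was B vg CN / b VG cn.
The two rarest classes, B vg cn and b VG CN, are the double crossovers. Comparing them with the parentals, only the cn allele has switched, so cn is the middle locus and the order is vg – cn – b.
vg–cn: (212 + 11)/2351 = 0.0949; cn–b: (201 + 11)/2351 = 0.0902.
Expected DCO frequency = 0.0949 × 0.0902 ≈ 0.00856; observed = 11/2351 ≈ 0.00468.
Coefficient of coincidence = 0.00468/0.00856 ≈ 0.55.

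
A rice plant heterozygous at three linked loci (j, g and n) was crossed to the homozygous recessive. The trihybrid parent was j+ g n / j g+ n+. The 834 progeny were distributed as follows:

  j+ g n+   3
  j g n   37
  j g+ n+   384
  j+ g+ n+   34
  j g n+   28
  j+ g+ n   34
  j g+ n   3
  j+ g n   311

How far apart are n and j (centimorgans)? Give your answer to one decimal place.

The two rarest classes, j+ g n+ and j g+ n, are the double crossovers. Comparing them with the parentals, only the n allele has switched, so n is the middle locus and the order is g – n – j.
Crossovers in the n–j interval produce the single-crossover classes j g n and j+ g+ n+ (37 + 34 = 71) plus the double crossovers (6).
RF(n–j) = (71 + 6) / 834 = 77/834 = 0.0923 → 9.2 centimorgans.

9.2 centimorgans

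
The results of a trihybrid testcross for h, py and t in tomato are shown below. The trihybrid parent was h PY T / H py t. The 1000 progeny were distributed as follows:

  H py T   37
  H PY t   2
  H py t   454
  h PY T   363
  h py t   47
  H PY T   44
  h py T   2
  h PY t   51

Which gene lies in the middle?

The two rarest classes, h py T and H PY t, are the double crossovers. Comparing them with the parentals, only the py allele has switched, so py is the middle locus and the order is h – py – t.

py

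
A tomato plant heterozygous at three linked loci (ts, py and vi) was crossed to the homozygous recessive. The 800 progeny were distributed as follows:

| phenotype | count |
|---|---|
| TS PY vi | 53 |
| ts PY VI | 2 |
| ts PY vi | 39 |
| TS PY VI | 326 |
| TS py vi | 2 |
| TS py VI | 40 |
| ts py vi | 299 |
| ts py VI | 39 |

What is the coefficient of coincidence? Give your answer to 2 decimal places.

The two most frequent reciprocal classes, TS PY VI and ts py vi, are the parental types, so the F1 was TS PY VI / ts py vi.
The two rarest classes, ts PY VI and TS py vi, are the double crossovers. Comparing them with the parentals, only the ts allele has switched, so ts is the middle locus and the order is py – ts – vi.
py–ts: (79 + 4)/800 = 0.1037; ts–vi: (92 + 4)/800 = 0.1200.
Expected DCO frequency = 0.1037 × 0.1200 ≈ 0.01244; observed = 4/800 ≈ 0.00500.
Coefficient of coincidence = 0.00500/0.01244 ≈ 0.40.

0.40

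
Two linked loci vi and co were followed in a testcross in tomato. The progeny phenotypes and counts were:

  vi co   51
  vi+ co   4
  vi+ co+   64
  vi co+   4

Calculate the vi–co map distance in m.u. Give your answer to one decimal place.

6.5 m.u.

The two most frequent classes, vi+ co+ (64) and vi co (51), are the parental types, so the F1 was vi+ co+ / vi co.
The recombinant classes are vi+ co and vi co+: 4 + 4 = 8.
Recombination frequency = 8/123 = 0.0650 ≈ 6.5%, i.e. 6.5 m.u.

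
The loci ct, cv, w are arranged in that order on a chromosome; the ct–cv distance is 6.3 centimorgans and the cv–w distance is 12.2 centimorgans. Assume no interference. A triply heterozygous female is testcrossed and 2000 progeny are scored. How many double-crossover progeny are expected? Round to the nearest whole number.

15

Map distances give recombination frequencies of 0.063 and 0.122 for the two intervals.
With no interference, expected double-crossover frequency = 0.063 × 0.122 = 0.00769.
Expected number = 0.00769 × 2000 = 15.37 ≈ 15.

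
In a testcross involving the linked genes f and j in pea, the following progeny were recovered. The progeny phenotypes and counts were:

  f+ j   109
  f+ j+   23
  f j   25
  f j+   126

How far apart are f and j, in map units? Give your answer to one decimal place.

The two most frequent classes, f+ j (109) and f j+ (126), are the parental types, so the F1 was f+ j / f j+.
The recombinant classes are f+ j+ and f j: 23 + 25 = 48.
Recombination frequency = 48/283 = 0.1696 ≈ 17.0%, i.e. 17.0 map units.

17.0 map units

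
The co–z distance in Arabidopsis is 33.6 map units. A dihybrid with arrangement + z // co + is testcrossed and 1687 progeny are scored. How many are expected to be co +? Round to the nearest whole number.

A map distance of 33.6 map units corresponds to a recombination frequency of 0.336.
The F1 is + z / co +, so co + is a parental gamete class with expected frequency (1 − r)/2 = 0.664/2 = 0.3320.
Expected number = 0.3320 × 1687 = 560.08 ≈ 560.

560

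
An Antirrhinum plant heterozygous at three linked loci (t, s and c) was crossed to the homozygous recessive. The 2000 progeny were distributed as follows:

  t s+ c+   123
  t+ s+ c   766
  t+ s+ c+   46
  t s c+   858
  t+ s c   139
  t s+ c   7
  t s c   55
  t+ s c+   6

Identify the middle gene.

t

The two most frequent reciprocal classes, t s c+ and t+ s+ c, are the parental types, so the F1 was t s c+ / t+ s+ c.
The two rarest classes, t+ s c+ and t s+ c, are the double crossovers. Comparing them with the parentals, only the t allele has switched, so t is the middle locus and the order is c – t – s.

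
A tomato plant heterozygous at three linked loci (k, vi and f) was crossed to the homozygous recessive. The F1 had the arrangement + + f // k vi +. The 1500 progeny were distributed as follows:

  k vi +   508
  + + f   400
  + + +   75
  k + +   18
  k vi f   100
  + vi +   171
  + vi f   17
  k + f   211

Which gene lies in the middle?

vi

The two rarest classes, + vi f and k + +, are the double crossovers. Comparing them with the parentals, only the vi allele has switched, so vi is the middle locus and the order is f – vi – k.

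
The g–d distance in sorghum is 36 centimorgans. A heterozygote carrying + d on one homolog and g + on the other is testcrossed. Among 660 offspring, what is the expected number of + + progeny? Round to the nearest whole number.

A map distance of 36 centimorgans corresponds to a recombination frequency of 0.360.
The F1 is + d / g +, so + + is a recombinant gamete class with expected frequency r/2 = 0.360/2 = 0.1800.
Expected number = 0.1800 × 660 = 118.80 ≈ 119.

119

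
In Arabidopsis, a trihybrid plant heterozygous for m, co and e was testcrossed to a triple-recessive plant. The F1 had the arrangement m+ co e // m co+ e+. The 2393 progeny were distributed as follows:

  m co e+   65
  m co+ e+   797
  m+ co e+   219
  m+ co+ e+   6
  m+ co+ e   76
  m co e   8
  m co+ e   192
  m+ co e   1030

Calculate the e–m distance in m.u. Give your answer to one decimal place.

17.8 m.u.

The two rarest classes, m co e and m+ co+ e+, are the double crossovers. Comparing them with the parentals, only the m allele has switched, so m is the middle locus and the order is co – m – e.
Crossovers in the m–e interval produce the single-crossover classes m+ co e+ and m co+ e (219 + 192 = 411) plus the double crossovers (14).
RF(m–e) = (411 + 14) / 2393 = 425/2393 = 0.1776 → 17.8 m.u.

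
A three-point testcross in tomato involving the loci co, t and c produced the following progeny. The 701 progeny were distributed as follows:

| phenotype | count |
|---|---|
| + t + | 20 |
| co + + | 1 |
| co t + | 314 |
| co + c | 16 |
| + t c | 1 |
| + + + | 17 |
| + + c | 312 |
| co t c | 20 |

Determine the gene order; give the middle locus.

t

The two most frequent reciprocal classes, + + c and co t +, are the parental types, so the F1 was + + c / co t +.
The two rarest classes, + t c and co + +, are the double crossovers. Comparing them with the parentals, only the t allele has switched, so t is the middle locus and the order is co – t – c.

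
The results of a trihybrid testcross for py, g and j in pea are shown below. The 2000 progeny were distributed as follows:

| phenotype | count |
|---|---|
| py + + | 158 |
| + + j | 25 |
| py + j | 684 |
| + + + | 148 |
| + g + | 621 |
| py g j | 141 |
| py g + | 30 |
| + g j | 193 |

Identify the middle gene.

The two most frequent reciprocal classes, py + j and + g +, are the parental types, so the F1 was py + j / + g +.
The two rarest classes, + + j and py g +, are the double crossovers. Comparing them with the parentals, only the py allele has switched, so py is the middle locus and the order is g – py – j.

py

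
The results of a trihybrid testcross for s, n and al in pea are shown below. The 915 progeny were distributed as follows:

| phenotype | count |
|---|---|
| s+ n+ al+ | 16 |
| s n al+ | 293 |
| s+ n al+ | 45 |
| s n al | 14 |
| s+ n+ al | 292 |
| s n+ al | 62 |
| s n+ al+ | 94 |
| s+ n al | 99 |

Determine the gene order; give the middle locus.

al

The two most frequent reciprocal classes, s+ n+ al and s n al+, are the parental types, so the F1 was s+ n+ al / s n al+.
The two rarest classes, s+ n+ al+ and s n al, are the double crossovers. Comparing them with the parentals, only the al allele has switched, so al is the middle locus and the order is n – al – s.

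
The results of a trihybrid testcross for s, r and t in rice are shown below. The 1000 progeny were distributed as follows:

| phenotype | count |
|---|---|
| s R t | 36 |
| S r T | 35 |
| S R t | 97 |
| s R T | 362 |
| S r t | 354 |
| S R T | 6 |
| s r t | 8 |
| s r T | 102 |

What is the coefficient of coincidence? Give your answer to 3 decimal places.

The two most frequent reciprocal classes, s R T and S r t, are the parental types, so the F1 was s R T / S r t.
The two rarest classes, S R T and s r t, are the double crossovers. Comparing them with the parentals, only the s allele has switched, so s is the middle locus and the order is t – s – r.
t–s: (71 + 14)/1000 = 0.0850; s–r: (199 + 14)/1000 = 0.2130.
Expected DCO frequency = 0.0850 × 0.2130 ≈ 0.01810; observed = 14/1000 ≈ 0.01400.
Coefficient of coincidence = 0.01400/0.01810 ≈ 0.773.

0.773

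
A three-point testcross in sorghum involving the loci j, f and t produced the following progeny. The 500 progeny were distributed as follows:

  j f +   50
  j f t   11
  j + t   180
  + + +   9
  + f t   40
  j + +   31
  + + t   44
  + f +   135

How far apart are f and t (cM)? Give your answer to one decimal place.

The two most frequent reciprocal classes, j + t and + f +, are the parental types, so the F1 was j + t / + f +.
The two rarest classes, j f t and + + +, are the double crossovers. Comparing them with the parentals, only the f allele has switched, so f is the middle locus and the order is t – f – j.
Crossovers in the t–f interval produce the single-crossover classes j + + and + f t (31 + 40 = 71) plus the double crossovers (20).
RF(t–f) = (71 + 20) / 500 = 91/500 = 0.1820 → 18.2 cM.

18.2 cM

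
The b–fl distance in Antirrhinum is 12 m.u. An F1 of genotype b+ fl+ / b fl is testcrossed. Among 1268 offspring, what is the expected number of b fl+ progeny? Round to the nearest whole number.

A map distance of 12 m.u. corresponds to a recombination frequency of 0.120.
The F1 is b+ fl+ / b fl, so b fl+ is a recombinant gamete class with expected frequency r/2 = 0.120/2 = 0.0600.
Expected number = 0.0600 × 1268 = 76.08 ≈ 76.

76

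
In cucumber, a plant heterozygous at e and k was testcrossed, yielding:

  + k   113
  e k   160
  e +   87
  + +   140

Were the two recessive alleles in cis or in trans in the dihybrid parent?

cis

The two most frequent classes are + + (140) and e k (160); these are the parental (non-recombinant) types.
So the F1 carried + + on one chromosome and e k on the other — the recessive alleles are on the same chromosome (cis / coupling).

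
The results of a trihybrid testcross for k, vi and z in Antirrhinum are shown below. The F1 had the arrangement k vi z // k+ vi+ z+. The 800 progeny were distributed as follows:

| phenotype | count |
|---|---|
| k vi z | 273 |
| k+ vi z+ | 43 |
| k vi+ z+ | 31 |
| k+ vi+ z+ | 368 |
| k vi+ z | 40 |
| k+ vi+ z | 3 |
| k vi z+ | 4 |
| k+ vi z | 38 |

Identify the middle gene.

z

The two rarest classes, k vi z+ and k+ vi+ z, are the double crossovers. Comparing them with the parentals, only the z allele has switched, so z is the middle locus and the order is vi – z – k.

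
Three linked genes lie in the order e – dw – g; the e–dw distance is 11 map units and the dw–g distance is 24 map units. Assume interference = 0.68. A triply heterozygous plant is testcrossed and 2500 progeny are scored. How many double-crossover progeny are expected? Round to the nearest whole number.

21

Map distances give recombination frequencies of 0.110 and 0.240 for the two intervals.
With interference 0.68 (so coincidence = 0.32), expected double-crossover frequency = 0.110 × 0.240 × 0.32 = 0.00845.
Expected number = 0.00845 × 2500 = 21.12 ≈ 21.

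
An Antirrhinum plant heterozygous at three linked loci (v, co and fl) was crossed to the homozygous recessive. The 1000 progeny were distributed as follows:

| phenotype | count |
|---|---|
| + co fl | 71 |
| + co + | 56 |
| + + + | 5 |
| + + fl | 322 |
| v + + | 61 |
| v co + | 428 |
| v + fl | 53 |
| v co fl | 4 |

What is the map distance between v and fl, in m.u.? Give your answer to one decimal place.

The two most frequent reciprocal classes, + + fl and v co +, are the parental types, so the F1 was + + fl / v co +.
The two rarest classes, + + + and v co fl, are the double crossovers. Comparing them with the parentals, only the fl allele has switched, so fl is the middle locus and the order is co – fl – v.
Crossovers in the fl–v interval produce the single-crossover classes v + fl and + co + (53 + 56 = 109) plus the double crossovers (9).
RF(fl–v) = (109 + 9) / 1000 = 118/1000 = 0.1180 → 11.8 m.u.

11.8 m.u.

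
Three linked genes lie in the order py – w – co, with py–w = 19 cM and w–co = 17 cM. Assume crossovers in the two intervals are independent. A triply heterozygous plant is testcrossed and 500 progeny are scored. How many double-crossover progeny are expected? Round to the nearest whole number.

16

Map distances give recombination frequencies of 0.190 and 0.170 for the two intervals.
With no interference, expected double-crossover frequency = 0.190 × 0.170 = 0.03230.
Expected number = 0.03230 × 500 = 16.15 ≈ 16.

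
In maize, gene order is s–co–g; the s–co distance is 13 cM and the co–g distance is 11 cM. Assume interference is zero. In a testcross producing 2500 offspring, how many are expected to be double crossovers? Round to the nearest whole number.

36

Map distances give recombination frequencies of 0.130 and 0.110 for the two intervals.
With no interference, expected double-crossover frequency = 0.130 × 0.110 = 0.01430.
Expected number = 0.01430 × 2500 = 35.75 ≈ 36.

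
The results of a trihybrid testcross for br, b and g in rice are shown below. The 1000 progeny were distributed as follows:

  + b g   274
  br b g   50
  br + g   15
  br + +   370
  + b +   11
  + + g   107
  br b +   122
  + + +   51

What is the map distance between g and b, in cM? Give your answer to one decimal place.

25.5 cM

The two most frequent reciprocal classes, + b g and br + +, are the parental types, so the F1 was + b g / br + +.
The two rarest classes, + b + and br + g, are the double crossovers. Comparing them with the parentals, only the g allele has switched, so g is the middle locus and the order is b – g – br.
Crossovers in the b–g interval produce the single-crossover classes + + g and br b + (107 + 122 = 229) plus the double crossovers (26).
RF(b–g) = (229 + 26) / 1000 = 255/1000 = 0.2550 → 25.5 cM.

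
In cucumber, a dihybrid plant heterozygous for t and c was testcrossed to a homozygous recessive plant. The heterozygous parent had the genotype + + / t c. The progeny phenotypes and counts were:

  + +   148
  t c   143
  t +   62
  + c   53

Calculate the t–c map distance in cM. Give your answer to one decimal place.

28.3 cM

The recombinant classes are + c and t +: 53 + 62 = 115.
Recombination frequency = 115/406 = 0.2833 ≈ 28.3%, i.e. 28.3 cM.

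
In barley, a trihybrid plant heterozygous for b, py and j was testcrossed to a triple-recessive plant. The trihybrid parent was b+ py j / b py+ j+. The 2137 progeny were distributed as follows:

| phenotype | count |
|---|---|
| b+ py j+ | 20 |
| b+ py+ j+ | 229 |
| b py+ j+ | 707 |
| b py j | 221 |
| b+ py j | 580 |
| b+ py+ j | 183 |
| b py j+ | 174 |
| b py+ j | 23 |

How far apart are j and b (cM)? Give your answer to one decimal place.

The two rarest classes, b+ py j+ and b py+ j, are the double crossovers. Comparing them with the parentals, only the j allele has switched, so j is the middle locus and the order is b – j – py.
Crossovers in the b–j interval produce the single-crossover classes b py j and b+ py+ j+ (221 + 229 = 450) plus the double crossovers (43).
RF(b–j) = (450 + 43) / 2137 = 493/2137 = 0.2307 → 23.1 cM.

23.1 cM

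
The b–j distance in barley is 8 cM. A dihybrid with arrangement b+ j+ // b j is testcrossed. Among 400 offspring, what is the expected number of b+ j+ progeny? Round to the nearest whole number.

A map distance of 8 cM corresponds to a recombination frequency of 0.080.
The F1 is b+ j+ / b j, so b+ j+ is a parental gamete class with expected frequency (1 − r)/2 = 0.920/2 = 0.4600.
Expected number = 0.4600 × 400 = 184.00 ≈ 184.

184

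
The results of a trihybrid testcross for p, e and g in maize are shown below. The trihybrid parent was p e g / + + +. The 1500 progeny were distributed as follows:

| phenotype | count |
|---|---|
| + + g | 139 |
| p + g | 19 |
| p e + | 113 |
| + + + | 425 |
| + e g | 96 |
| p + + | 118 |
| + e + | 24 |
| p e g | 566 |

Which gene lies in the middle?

The two rarest classes, p + g and + e +, are the double crossovers. Comparing them with the parentals, only the e allele has switched, so e is the middle locus and the order is p – e – g.

e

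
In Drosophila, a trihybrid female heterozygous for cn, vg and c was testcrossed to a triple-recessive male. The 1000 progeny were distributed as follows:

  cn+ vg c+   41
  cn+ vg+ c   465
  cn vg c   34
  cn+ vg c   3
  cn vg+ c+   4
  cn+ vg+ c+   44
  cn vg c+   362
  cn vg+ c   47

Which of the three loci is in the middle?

vg

The two most frequent reciprocal classes, cn+ vg+ c and cn vg c+, are the parental types, so the F1 was cn+ vg+ c / cn vg c+.
The two rarest classes, cn+ vg c and cn vg+ c+, are the double crossovers. Comparing them with the parentals, only the vg allele has switched, so vg is the middle locus and the order is cn – vg – c.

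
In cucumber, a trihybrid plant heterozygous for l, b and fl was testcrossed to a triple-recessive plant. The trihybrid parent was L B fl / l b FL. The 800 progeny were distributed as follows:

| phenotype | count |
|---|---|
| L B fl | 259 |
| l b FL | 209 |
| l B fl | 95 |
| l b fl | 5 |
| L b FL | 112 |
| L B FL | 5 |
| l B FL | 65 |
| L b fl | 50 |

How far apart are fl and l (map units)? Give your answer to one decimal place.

The two rarest classes, L B FL and l b fl, are the double crossovers. Comparing them with the parentals, only the fl allele has switched, so fl is the middle locus and the order is l – fl – b.
Crossovers in the l–fl interval produce the single-crossover classes l B fl and L b FL (95 + 112 = 207) plus the double crossovers (10).
RF(l–fl) = (207 + 10) / 800 = 217/800 = 0.2712 → 27.1 map units.

27.1 map units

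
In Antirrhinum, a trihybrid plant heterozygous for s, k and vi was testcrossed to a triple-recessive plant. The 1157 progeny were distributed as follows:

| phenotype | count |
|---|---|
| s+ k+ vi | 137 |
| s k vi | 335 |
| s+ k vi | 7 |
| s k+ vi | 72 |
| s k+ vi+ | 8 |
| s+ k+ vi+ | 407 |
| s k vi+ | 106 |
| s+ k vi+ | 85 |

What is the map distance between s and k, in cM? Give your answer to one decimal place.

14.9 cM

The two most frequent reciprocal classes, s+ k+ vi+ and s k vi, are the parental types, so the F1 was s+ k+ vi+ / s k vi.
The two rarest classes, s k+ vi+ and s+ k vi, are the double crossovers. Comparing them with the parentals, only the s allele has switched, so s is the middle locus and the order is vi – s – k.
Crossovers in the s–k interval produce the single-crossover classes s+ k vi+ and s k+ vi (85 + 72 = 157) plus the double crossovers (15).
RF(s–k) = (157 + 15) / 1157 = 172/1157 = 0.1487 → 14.9 cM.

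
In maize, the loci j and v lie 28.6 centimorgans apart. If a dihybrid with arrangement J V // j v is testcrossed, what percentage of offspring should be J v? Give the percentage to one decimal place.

14.3%

A map distance of 28.6 centimorgans corresponds to a recombination frequency of 0.286.
The F1 is J V / j v, so J v is a recombinant gamete class with expected frequency r/2 = 0.286/2 = 0.1430.
That is 0.1430 = 14.3% of the progeny.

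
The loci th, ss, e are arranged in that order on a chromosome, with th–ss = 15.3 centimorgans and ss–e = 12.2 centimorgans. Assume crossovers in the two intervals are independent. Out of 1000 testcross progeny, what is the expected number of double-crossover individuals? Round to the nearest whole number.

19

Map distances give recombination frequencies of 0.153 and 0.122 for the two intervals.
With no interference, expected double-crossover frequency = 0.153 × 0.122 = 0.01867.
Expected number = 0.01867 × 1000 = 18.67 ≈ 19.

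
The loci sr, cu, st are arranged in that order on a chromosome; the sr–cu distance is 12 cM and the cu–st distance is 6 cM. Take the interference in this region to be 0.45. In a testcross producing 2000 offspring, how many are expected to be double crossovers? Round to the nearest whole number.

Map distances give recombination frequencies of 0.120 and 0.060 for the two intervals.
With interference 0.45 (so coincidence = 0.55), expected double-crossover frequency = 0.120 × 0.060 × 0.55 = 0.00396.
Expected number = 0.00396 × 2000 = 7.92 ≈ 8.

8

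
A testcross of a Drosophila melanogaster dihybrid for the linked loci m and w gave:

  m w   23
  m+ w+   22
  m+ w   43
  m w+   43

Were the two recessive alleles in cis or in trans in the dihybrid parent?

trans

The two most frequent classes are m+ w (43) and m w+ (43); these are the parental (non-recombinant) types.
So the F1 carried m+ w on one chromosome and m w+ on the other — the recessive alleles are on opposite chromosomes (trans / repulsion).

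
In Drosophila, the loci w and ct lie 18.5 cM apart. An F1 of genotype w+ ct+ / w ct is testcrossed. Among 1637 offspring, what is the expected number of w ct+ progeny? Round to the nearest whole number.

A map distance of 18.5 cM corresponds to a recombination frequency of 0.185.
The F1 is w+ ct+ / w ct, so w ct+ is a recombinant gamete class with expected frequency r/2 = 0.185/2 = 0.0925.
Expected number = 0.0925 × 1637 = 151.42 ≈ 151.

151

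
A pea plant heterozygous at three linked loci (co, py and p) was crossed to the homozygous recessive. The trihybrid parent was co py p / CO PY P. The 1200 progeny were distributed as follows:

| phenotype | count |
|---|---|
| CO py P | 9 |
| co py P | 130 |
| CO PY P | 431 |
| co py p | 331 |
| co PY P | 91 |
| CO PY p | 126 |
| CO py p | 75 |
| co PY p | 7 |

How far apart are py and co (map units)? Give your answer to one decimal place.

The two rarest classes, co PY p and CO py P, are the double crossovers. Comparing them with the parentals, only the py allele has switched, so py is the middle locus and the order is p – py – co.
Crossovers in the py–co interval produce the single-crossover classes CO py p and co PY P (75 + 91 = 166) plus the double crossovers (16).
RF(py–co) = (166 + 16) / 1200 = 182/1200 = 0.1517 → 15.2 map units.

15.2 map units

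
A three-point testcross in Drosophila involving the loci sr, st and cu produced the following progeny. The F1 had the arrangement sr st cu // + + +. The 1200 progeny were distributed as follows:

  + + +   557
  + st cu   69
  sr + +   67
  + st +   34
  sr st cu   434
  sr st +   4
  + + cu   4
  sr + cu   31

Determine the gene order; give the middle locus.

The two rarest classes, sr st + and + + cu, are the double crossovers. Comparing them with the parentals, only the cu allele has switched, so cu is the middle locus and the order is st – cu – sr.

cu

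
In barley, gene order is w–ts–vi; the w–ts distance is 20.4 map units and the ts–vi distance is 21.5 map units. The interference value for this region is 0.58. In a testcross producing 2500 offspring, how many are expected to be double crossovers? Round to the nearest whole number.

Map distances give recombination frequencies of 0.204 and 0.215 for the two intervals.
With interference 0.58 (so coincidence = 0.42), expected double-crossover frequency = 0.204 × 0.215 × 0.42 = 0.01842.
Expected number = 0.01842 × 2500 = 46.05 ≈ 46.

46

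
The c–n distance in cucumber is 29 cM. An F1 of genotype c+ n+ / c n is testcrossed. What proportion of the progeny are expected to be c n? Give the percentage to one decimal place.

A map distance of 29 cM corresponds to a recombination frequency of 0.290.
The F1 is c+ n+ / c n, so c n is a parental gamete class with expected frequency (1 − r)/2 = 0.710/2 = 0.3550.
That is 0.3550 = 35.5% of the progeny.

35.5%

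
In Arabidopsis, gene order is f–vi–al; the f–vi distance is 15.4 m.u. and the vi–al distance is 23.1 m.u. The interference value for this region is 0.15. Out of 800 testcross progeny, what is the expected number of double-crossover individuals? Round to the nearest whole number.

Map distances give recombination frequencies of 0.154 and 0.231 for the two intervals.
With interference 0.15 (so coincidence = 0.85), expected double-crossover frequency = 0.154 × 0.231 × 0.85 = 0.03024.
Expected number = 0.03024 × 800 = 24.19 ≈ 24.

24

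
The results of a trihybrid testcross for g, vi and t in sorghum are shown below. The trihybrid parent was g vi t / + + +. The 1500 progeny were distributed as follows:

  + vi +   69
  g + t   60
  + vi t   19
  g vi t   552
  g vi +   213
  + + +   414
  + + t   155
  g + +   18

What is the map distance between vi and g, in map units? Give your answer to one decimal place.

11.1 map units

The two rarest classes, + vi t and g + +, are the double crossovers. Comparing them with the parentals, only the g allele has switched, so g is the middle locus and the order is t – g – vi.
Crossovers in the g–vi interval produce the single-crossover classes g + t and + vi + (60 + 69 = 129) plus the double crossovers (37).
RF(g–vi) = (129 + 37) / 1500 = 166/1500 = 0.1107 → 11.1 map units.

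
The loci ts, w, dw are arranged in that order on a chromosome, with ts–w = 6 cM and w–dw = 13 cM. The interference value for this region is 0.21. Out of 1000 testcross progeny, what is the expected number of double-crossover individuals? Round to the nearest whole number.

Map distances give recombination frequencies of 0.060 and 0.130 for the two intervals.
With interference 0.21 (so coincidence = 0.79), expected double-crossover frequency = 0.060 × 0.130 × 0.79 = 0.00616.
Expected number = 0.00616 × 1000 = 6.16 ≈ 6.

6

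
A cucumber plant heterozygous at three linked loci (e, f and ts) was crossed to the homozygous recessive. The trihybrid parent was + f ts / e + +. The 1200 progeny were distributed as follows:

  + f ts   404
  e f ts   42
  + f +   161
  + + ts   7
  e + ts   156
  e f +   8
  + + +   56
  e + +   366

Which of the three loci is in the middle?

The two rarest classes, + + ts and e f +, are the double crossovers. Comparing them with the parentals, only the f allele has switched, so f is the middle locus and the order is e – f – ts.

f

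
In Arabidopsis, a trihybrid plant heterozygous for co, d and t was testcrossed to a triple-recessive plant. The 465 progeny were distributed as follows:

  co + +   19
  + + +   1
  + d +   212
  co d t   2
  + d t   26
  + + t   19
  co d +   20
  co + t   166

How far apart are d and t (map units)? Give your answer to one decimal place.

The two most frequent reciprocal classes, + d + and co + t, are the parental types, so the F1 was + d + / co + t.
The two rarest classes, + + + and co d t, are the double crossovers. Comparing them with the parentals, only the d allele has switched, so d is the middle locus and the order is co – d – t.
Crossovers in the d–t interval produce the single-crossover classes + d t and co + + (26 + 19 = 45) plus the double crossovers (3).
RF(d–t) = (45 + 3) / 465 = 48/465 = 0.1032 → 10.3 map units.

10.3 map units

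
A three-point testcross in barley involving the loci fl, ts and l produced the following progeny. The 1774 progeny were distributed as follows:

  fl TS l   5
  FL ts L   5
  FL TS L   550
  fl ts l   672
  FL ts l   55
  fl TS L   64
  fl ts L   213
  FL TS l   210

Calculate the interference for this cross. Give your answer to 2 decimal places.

0.68

The two most frequent reciprocal classes, fl ts l and FL TS L, are the parental types, so the F1 was fl ts l / FL TS L.
The two rarest classes, fl TS l and FL ts L, are the double crossovers. Comparing them with the parentals, only the ts allele has switched, so ts is the middle locus and the order is fl – ts – l.
fl–ts: (119 + 10)/1774 = 0.0727; ts–l: (423 + 10)/1774 = 0.2441.
Expected DCO frequency = 0.0727 × 0.2441 ≈ 0.01775; observed = 10/1774 ≈ 0.00564.
Coefficient of coincidence = 0.00564/0.01775 ≈ 0.32; interference = 1 − 0.32 = 0.68.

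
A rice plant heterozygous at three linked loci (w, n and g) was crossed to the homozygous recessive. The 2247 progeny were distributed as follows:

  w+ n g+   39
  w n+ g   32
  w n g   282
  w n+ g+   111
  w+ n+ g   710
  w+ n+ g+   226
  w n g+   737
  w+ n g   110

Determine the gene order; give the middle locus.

The two most frequent reciprocal classes, w+ n+ g and w n g+, are the parental types, so the F1 was w+ n+ g / w n g+.
The two rarest classes, w n+ g and w+ n g+, are the double crossovers. Comparing them with the parentals, only the w allele has switched, so w is the middle locus and the order is n – w – g.

w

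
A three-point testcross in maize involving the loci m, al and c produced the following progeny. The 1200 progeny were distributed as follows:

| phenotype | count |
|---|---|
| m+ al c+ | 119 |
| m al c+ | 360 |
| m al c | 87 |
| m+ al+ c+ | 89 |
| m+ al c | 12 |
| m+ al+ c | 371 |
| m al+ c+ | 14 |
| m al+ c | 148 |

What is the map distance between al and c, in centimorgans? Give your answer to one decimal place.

16.8 centimorgans

The two most frequent reciprocal classes, m al c+ and m+ al+ c, are the parental types, so the F1 was m al c+ / m+ al+ c.
The two rarest classes, m al+ c+ and m+ al c, are the double crossovers. Comparing them with the parentals, only the al allele has switched, so al is the middle locus and the order is m – al – c.
Crossovers in the al–c interval produce the single-crossover classes m al c and m+ al+ c+ (87 + 89 = 176) plus the double crossovers (26).
RF(al–c) = (176 + 26) / 1200 = 202/1200 = 0.1683 → 16.8 centimorgans.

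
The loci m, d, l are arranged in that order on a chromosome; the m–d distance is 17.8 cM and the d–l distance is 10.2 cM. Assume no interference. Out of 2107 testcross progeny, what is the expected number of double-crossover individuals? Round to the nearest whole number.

Map distances give recombination frequencies of 0.178 and 0.102 for the two intervals.
With no interference, expected double-crossover frequency = 0.178 × 0.102 = 0.01816.
Expected number = 0.01816 × 2107 = 38.25 ≈ 38.

38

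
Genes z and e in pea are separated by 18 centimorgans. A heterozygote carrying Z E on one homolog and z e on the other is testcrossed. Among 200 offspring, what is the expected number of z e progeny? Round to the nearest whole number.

A map distance of 18 centimorgans corresponds to a recombination frequency of 0.180.
The F1 is Z E / z e, so z e is a parental gamete class with expected frequency (1 − r)/2 = 0.820/2 = 0.4100.
Expected number = 0.4100 × 200 = 82.00 ≈ 82.

82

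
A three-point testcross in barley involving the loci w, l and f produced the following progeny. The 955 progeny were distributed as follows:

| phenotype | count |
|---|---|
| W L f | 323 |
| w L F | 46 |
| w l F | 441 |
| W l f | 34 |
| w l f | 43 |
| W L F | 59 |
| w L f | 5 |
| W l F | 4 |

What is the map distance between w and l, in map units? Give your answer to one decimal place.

9.3 map units

The two most frequent reciprocal classes, W L f and w l F, are the parental types, so the F1 was W L f / w l F.
The two rarest classes, w L f and W l F, are the double crossovers. Comparing them with the parentals, only the w allele has switched, so w is the middle locus and the order is f – w – l.
Crossovers in the w–l interval produce the single-crossover classes W l f and w L F (34 + 46 = 80) plus the double crossovers (9).
RF(w–l) = (80 + 9) / 955 = 89/955 = 0.0932 → 9.3 map units.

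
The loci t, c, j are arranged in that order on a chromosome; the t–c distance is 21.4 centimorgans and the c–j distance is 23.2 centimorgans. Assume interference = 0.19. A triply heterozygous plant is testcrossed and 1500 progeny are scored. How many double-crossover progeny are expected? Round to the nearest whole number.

Map distances give recombination frequencies of 0.214 and 0.232 for the two intervals.
With interference 0.19 (so coincidence = 0.81), expected double-crossover frequency = 0.214 × 0.232 × 0.81 = 0.04021.
Expected number = 0.04021 × 1500 = 60.32 ≈ 60.

60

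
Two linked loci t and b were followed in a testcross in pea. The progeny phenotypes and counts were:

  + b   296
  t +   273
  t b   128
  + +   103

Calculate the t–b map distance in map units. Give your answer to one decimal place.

The two most frequent classes, + b (296) and t + (273), are the parental types, so the F1 was + b / t +.
The recombinant classes are + + and t b: 103 + 128 = 231.
Recombination frequency = 231/800 = 0.2888 ≈ 28.9%, i.e. 28.9 map units.

28.9 map units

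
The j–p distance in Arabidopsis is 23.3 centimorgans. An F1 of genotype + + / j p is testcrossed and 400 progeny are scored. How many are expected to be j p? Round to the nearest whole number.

A map distance of 23.3 centimorgans corresponds to a recombination frequency of 0.233.
The F1 is + + / j p, so j p is a parental gamete class with expected frequency (1 − r)/2 = 0.767/2 = 0.3835.
Expected number = 0.3835 × 400 = 153.40 ≈ 153.

153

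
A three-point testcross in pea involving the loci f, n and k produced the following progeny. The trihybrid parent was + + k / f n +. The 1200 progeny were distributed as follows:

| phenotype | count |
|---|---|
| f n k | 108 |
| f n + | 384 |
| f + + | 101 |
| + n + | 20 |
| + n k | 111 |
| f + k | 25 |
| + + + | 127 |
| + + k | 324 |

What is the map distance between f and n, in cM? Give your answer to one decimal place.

The two rarest classes, f + k and + n +, are the double crossovers. Comparing them with the parentals, only the f allele has switched, so f is the middle locus and the order is k – f – n.
Crossovers in the f–n interval produce the single-crossover classes + n k and f + + (111 + 101 = 212) plus the double crossovers (45).
RF(f–n) = (212 + 45) / 1200 = 257/1200 = 0.2142 → 21.4 cM.

21.4 cM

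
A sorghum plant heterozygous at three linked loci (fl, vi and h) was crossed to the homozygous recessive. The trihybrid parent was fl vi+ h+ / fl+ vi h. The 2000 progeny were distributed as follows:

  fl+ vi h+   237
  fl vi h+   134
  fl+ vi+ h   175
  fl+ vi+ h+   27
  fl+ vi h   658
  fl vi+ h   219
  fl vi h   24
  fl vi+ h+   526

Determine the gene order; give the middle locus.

The two rarest classes, fl+ vi+ h+ and fl vi h, are the double crossovers. Comparing them with the parentals, only the fl allele has switched, so fl is the middle locus and the order is h – fl – vi.

fl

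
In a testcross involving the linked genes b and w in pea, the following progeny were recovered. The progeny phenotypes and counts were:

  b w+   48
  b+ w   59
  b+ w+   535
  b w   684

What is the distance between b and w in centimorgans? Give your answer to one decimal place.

The two most frequent classes, b+ w+ (535) and b w (684), are the parental types, so the F1 was b+ w+ / b w.
The recombinant classes are b+ w and b w+: 59 + 48 = 107.
Recombination frequency = 107/1326 = 0.0807 ≈ 8.1%, i.e. 8.1 centimorgans.

8.1 centimorgans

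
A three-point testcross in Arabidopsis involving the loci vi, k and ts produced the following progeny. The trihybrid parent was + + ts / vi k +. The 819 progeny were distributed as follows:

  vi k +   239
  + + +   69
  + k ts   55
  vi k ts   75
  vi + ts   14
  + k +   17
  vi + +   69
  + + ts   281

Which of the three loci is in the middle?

vi

The two rarest classes, vi + ts and + k +, are the double crossovers. Comparing them with the parentals, only the vi allele has switched, so vi is the middle locus and the order is k – vi – ts.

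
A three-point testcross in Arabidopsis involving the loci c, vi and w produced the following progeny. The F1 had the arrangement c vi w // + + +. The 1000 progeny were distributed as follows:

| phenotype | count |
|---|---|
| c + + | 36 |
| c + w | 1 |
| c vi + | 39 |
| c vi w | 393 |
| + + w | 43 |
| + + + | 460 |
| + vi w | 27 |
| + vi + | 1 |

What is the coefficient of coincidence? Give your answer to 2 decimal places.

0.37

The two rarest classes, c + w and + vi +, are the double crossovers. Comparing them with the parentals, only the vi allele has switched, so vi is the middle locus and the order is w – vi – c.
w–vi: (82 + 2)/1000 = 0.0840; vi–c: (63 + 2)/1000 = 0.0650.
Expected DCO frequency = 0.0840 × 0.0650 ≈ 0.00546; observed = 2/1000 ≈ 0.00200.
Coefficient of coincidence = 0.00200/0.00546 ≈ 0.37.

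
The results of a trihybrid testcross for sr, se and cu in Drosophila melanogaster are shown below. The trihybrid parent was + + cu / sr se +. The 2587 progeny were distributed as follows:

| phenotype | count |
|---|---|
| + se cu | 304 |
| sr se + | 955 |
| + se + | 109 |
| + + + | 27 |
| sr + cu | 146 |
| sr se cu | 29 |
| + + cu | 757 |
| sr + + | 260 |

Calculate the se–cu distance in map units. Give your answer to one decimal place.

24.0 map units

The two rarest classes, + + + and sr se cu, are the double crossovers. Comparing them with the parentals, only the cu allele has switched, so cu is the middle locus and the order is se – cu – sr.
Crossovers in the se–cu interval produce the single-crossover classes + se cu and sr + + (304 + 260 = 564) plus the double crossovers (56).
RF(se–cu) = (564 + 56) / 2587 = 620/2587 = 0.2397 → 24.0 map units.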